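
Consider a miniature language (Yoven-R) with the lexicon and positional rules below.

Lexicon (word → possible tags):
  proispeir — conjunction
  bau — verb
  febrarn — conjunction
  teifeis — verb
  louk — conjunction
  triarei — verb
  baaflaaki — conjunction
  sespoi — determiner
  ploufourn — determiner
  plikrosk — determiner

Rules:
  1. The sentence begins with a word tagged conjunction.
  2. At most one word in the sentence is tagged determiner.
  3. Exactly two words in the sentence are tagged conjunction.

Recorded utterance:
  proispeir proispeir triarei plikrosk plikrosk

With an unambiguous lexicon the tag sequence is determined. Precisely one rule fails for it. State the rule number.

2

Fixed tagging: conjunction conjunction verb determiner determiner.
Rule check: R1 ✓, R2 ✗, R3 ✓.
Only rule 2 fails.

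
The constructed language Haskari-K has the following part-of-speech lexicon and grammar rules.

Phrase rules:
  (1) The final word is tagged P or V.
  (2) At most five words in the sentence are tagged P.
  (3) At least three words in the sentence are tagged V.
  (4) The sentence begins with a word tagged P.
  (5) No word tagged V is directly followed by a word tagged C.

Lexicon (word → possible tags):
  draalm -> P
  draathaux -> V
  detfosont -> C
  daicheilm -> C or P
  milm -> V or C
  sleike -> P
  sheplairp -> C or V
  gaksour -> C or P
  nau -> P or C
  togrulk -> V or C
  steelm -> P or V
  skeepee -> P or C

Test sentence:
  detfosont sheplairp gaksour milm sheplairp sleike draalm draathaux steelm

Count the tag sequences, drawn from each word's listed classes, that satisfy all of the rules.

Candidates per position — 1:detfosont {C}; 2:sheplairp {C,V}; 3:gaksour {C,P}; 4:milm {V,C}; 5:sheplairp {C,V}; 6:sleike {P}; 7:draalm {P}; 8:draathaux {V}; 9:steelm {P,V}.
There are 32 candidate sequences in total.
Rule 4 cannot be satisfied by any choice of tags from the lexicon.
So there is no consistent tagging.
Count = 0.

0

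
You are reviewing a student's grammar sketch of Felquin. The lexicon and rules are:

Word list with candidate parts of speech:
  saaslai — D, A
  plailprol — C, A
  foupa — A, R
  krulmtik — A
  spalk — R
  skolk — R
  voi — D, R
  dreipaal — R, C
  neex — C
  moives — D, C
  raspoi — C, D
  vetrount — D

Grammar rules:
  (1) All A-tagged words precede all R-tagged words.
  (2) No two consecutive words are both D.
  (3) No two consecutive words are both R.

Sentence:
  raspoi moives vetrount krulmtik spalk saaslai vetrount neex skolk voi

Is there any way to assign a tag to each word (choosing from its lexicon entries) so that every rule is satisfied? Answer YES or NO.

NO

Candidates per position — 1:raspoi {C,D}; 2:moives {D,C}; 3:vetrount {D}; 4:krulmtik {A}; 5:spalk {R}; 6:saaslai {D,A}; 7:vetrount {D}; 8:neex {C}; 9:skolk {R}; 10:voi {D,R}.
Every candidate sequence violates at least one rule; no consistent tagging exists.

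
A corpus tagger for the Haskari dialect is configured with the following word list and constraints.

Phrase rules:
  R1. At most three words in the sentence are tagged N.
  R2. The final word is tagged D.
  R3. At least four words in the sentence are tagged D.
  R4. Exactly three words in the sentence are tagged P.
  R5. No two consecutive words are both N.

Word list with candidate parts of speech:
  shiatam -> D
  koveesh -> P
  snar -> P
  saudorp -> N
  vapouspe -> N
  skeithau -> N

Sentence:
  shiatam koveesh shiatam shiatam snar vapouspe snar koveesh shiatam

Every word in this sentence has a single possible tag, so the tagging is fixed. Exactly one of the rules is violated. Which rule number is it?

4

Fixed tagging: D P D D P N P P D.
Rule check: R1 ok, R2 ok, R3 ok, R4 fails, R5 ok.
Only rule 4 fails.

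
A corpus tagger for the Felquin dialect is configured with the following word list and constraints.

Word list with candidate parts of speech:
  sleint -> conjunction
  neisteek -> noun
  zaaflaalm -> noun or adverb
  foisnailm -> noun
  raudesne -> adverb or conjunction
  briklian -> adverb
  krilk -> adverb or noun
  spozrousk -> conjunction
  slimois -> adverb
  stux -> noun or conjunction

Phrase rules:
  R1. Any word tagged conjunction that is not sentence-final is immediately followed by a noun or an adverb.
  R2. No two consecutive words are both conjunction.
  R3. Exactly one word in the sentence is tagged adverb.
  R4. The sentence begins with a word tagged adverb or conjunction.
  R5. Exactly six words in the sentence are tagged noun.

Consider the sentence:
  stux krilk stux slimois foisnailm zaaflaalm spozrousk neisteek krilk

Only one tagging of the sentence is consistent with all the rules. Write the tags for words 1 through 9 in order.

conjunction noun noun adverb noun noun conjunction noun noun

Candidates per position — 1:stux {noun,conjunction}; 2:krilk {adverb,noun}; 3:stux {noun,conjunction}; 4:slimois {adverb}; 5:foisnailm {noun}; 6:zaaflaalm {noun,adverb}; 7:spozrousk {conjunction}; 8:neisteek {noun}; 9:krilk {adverb,noun}.
Word 1 cannot be noun — rule 4 would then fail for every completion. It is conjunction.
Word 2 cannot be adverb — rule 3 would then fail for every completion. It is noun.
Word 3 cannot be conjunction — rule 5 would then fail for every completion. It is noun.
Word 6 cannot be adverb — rule 3 would then fail for every completion. It is noun.
Word 9 cannot be adverb — rule 3 would then fail for every completion. It is noun.
That leaves exactly one tagging: conjunction noun noun adverb noun noun conjunction noun noun.
Checking: rule 1 ✓; rule 2 ✓; rule 3 ✓; rule 4 ✓; rule 5 ✓.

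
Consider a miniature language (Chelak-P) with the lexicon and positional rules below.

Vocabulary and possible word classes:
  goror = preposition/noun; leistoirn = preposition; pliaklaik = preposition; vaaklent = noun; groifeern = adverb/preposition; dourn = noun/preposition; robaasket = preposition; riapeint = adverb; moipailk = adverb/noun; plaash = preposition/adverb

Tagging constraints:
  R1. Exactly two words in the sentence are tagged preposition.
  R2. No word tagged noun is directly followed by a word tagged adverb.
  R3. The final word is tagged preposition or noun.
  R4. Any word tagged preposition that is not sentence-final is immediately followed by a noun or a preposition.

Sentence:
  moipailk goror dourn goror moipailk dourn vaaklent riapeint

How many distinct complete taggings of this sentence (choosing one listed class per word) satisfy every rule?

0

Candidates per position — 1:moipailk {adverb,noun}; 2:goror {preposition,noun}; 3:dourn {noun,preposition}; 4:goror {preposition,noun}; 5:moipailk {adverb,noun}; 6:dourn {noun,preposition}; 7:vaaklent {noun}; 8:riapeint {adverb}.
There are 64 candidate sequences in total.
Rule 2 cannot be satisfied by any choice of tags from the lexicon.
So there is no consistent tagging.
Count = 0.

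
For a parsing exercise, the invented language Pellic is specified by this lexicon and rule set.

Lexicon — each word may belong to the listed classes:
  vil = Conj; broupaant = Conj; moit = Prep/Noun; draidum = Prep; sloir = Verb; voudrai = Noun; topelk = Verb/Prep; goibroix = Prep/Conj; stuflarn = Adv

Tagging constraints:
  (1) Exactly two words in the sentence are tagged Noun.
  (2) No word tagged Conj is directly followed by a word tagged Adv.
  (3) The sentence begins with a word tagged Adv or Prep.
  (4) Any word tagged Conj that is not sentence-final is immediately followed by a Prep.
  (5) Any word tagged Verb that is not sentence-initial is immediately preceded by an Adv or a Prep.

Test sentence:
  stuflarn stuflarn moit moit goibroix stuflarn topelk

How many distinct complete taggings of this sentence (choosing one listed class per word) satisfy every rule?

Candidates per position — 1:stuflarn {Adv}; 2:stuflarn {Adv}; 3:moit {Prep,Noun}; 4:moit {Prep,Noun}; 5:goibroix {Prep,Conj}; 6:stuflarn {Adv}; 7:topelk {Verb,Prep}.
There are 16 candidate sequences in total.
The sequences that satisfy every rule: Adv Adv Noun Noun Prep Adv Verb; Adv Adv Noun Noun Prep Adv Prep.
Count = 2.

2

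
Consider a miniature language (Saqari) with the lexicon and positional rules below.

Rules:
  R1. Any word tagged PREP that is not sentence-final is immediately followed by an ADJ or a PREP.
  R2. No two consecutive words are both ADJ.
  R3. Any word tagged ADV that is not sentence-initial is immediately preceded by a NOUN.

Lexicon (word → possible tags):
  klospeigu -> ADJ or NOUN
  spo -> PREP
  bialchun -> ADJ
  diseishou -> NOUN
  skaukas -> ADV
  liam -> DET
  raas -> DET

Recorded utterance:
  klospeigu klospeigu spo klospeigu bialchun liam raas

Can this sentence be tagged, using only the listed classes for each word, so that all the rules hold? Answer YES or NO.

NO

Candidates per position — 1:klospeigu {ADJ,NOUN}; 2:klospeigu {ADJ,NOUN}; 3:spo {PREP}; 4:klospeigu {ADJ,NOUN}; 5:bialchun {ADJ}; 6:liam {DET}; 7:raas {DET}.
Every candidate sequence violates at least one rule; no consistent tagging exists.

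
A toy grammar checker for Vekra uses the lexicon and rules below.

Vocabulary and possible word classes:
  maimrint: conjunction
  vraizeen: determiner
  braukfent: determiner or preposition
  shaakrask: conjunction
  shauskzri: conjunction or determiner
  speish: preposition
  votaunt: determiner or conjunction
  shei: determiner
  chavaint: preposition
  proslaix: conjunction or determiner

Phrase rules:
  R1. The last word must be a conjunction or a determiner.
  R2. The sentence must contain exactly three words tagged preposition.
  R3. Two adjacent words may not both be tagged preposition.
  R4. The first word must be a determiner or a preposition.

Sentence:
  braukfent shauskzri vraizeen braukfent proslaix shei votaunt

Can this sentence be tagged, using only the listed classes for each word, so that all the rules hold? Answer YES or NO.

NO

Candidates per position — 1:braukfent {determiner,preposition}; 2:shauskzri {conjunction,determiner}; 3:vraizeen {determiner}; 4:braukfent {determiner,preposition}; 5:proslaix {conjunction,determiner}; 6:shei {determiner}; 7:votaunt {determiner,conjunction}.
Rule 2 cannot be satisfied by any choice of tags from the lexicon.
So there is no consistent tagging.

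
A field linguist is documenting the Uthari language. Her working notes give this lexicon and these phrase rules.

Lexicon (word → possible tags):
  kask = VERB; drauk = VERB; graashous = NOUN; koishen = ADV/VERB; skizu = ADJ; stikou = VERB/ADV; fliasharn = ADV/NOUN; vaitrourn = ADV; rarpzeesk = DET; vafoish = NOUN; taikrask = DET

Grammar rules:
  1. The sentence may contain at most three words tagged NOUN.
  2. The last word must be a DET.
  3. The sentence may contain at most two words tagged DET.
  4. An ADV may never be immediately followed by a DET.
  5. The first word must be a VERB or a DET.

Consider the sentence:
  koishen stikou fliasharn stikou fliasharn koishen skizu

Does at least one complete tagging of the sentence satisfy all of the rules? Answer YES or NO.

Candidates per position — 1:koishen {ADV,VERB}; 2:stikou {VERB,ADV}; 3:fliasharn {ADV,NOUN}; 4:stikou {VERB,ADV}; 5:fliasharn {ADV,NOUN}; 6:koishen {ADV,VERB}; 7:skizu {ADJ}.
Rule 2 cannot be satisfied by any choice of tags from the lexicon.
So there is no consistent tagging.

NO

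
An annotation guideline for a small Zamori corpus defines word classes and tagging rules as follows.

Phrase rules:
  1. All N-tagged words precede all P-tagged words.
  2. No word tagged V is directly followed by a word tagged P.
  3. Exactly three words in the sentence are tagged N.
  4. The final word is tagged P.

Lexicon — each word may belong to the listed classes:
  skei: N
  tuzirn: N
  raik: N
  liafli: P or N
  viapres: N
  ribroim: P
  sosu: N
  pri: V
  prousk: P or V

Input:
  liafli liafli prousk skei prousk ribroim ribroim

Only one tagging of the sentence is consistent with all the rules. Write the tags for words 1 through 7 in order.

N N V N P P P

Candidates per position — 1:liafli {P,N}; 2:liafli {P,N}; 3:prousk {P,V}; 4:skei {N}; 5:prousk {P,V}; 6:ribroim {P}; 7:ribroim {P}.
Position 1: tagging it P would leave rule 1 unsatisfiable, so it must be N.
Position 2: tagging it P would leave rule 1 unsatisfiable, so it must be N.
Position 3: tagging it P would leave rule 1 unsatisfiable, so it must be V.
Position 5: tagging it V would leave rule 2 unsatisfiable, so it must be P.
The unique satisfying tagging is: N N V N P P P.
Check: rule 1 ok; rule 2 ok; rule 3 ok; rule 4 ok.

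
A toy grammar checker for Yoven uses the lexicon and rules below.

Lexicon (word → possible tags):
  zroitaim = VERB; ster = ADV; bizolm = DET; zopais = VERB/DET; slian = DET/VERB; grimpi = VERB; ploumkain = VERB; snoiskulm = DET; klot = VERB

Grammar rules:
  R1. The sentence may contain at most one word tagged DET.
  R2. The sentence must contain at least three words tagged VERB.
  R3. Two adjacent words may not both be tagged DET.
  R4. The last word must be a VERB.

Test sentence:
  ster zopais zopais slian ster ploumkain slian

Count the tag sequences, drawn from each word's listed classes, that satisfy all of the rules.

Candidates per position — 1:ster {ADV}; 2:zopais {VERB,DET}; 3:zopais {VERB,DET}; 4:slian {DET,VERB}; 5:ster {ADV}; 6:ploumkain {VERB}; 7:slian {DET,VERB}.
There are 16 candidate sequences in total.
The sequences that satisfy every rule: ADV VERB VERB DET ADV VERB VERB; ADV VERB VERB VERB ADV VERB VERB; ADV VERB DET VERB ADV VERB VERB; ADV DET VERB VERB ADV VERB VERB.
Count = 4.

4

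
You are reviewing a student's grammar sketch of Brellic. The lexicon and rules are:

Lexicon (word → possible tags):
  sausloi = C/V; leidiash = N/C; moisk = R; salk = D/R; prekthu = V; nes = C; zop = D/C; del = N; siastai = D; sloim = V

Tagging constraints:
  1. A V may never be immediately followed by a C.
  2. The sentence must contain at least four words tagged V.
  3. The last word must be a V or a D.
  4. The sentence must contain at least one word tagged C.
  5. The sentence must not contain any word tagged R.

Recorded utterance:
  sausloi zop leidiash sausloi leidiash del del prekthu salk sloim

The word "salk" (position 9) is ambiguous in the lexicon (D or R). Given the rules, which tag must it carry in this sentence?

D

Candidates per position — 1:sausloi {C,V}; 2:zop {D,C}; 3:leidiash {N,C}; 4:sausloi {C,V}; 5:leidiash {N,C}; 6:del {N}; 7:del {N}; 8:prekthu {V}; 9:salk {D,R}; 10:sloim {V}.
Position 1: C is ruled out by rule 2; that leaves V.
Position 2: C is ruled out by rule 1; that leaves D.
Position 4: C is ruled out by rule 2; that leaves V.
Position 5: C is ruled out by rule 1; that leaves N.
Position 9: R is ruled out by rule 5; that leaves D.
Position 3: N is ruled out by rule 4; that leaves C.
The unique satisfying tagging is: V D C V N N N V D V.
Checking: rule 1 satisfied; rule 2 satisfied; rule 3 satisfied; rule 4 satisfied; rule 5 satisfied.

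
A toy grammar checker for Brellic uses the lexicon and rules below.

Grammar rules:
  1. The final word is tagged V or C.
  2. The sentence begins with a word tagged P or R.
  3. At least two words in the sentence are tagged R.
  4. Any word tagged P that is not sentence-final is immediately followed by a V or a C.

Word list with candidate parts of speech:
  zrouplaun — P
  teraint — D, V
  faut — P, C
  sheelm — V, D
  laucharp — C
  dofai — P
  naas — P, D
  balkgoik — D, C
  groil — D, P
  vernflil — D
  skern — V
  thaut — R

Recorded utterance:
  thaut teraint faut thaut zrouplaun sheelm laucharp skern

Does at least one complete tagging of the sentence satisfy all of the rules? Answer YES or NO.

Candidates per position — 1:thaut {R}; 2:teraint {D,V}; 3:faut {P,C}; 4:thaut {R}; 5:zrouplaun {P}; 6:sheelm {V,D}; 7:laucharp {C}; 8:skern {V}.
One satisfying assignment: R V C R P V C V.
Rule-by-rule: rule 1 satisfied; rule 2 satisfied; rule 3 satisfied; rule 4 satisfied.

YES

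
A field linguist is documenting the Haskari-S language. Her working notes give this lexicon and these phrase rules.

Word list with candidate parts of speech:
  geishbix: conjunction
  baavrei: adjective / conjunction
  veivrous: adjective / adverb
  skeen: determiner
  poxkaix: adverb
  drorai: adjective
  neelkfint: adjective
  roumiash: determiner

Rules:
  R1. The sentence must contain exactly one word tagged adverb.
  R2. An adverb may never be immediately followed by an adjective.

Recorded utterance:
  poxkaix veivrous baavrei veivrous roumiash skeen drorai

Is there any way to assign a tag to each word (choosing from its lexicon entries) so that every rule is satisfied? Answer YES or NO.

Candidates per position — 1:poxkaix {adverb}; 2:veivrous {adjective,adverb}; 3:baavrei {adjective,conjunction}; 4:veivrous {adjective,adverb}; 5:roumiash {determiner}; 6:skeen {determiner}; 7:drorai {adjective}.
Every candidate sequence violates at least one rule; no consistent tagging exists.

NO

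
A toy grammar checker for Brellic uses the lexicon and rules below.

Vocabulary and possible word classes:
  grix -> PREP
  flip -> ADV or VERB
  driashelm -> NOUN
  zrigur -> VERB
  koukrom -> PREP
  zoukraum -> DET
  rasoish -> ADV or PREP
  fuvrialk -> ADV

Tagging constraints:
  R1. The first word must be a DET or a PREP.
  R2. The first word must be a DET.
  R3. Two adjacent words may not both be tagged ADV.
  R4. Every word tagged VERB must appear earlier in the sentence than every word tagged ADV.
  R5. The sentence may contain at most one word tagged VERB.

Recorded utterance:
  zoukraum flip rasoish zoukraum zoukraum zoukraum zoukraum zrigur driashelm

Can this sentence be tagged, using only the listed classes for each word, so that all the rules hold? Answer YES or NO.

Candidates per position — 1:zoukraum {DET}; 2:flip {ADV,VERB}; 3:rasoish {ADV,PREP}; 4:zoukraum {DET}; 5:zoukraum {DET}; 6:zoukraum {DET}; 7:zoukraum {DET}; 8:zrigur {VERB}; 9:driashelm {NOUN}.
Every candidate sequence violates at least one rule; no consistent tagging exists.

NO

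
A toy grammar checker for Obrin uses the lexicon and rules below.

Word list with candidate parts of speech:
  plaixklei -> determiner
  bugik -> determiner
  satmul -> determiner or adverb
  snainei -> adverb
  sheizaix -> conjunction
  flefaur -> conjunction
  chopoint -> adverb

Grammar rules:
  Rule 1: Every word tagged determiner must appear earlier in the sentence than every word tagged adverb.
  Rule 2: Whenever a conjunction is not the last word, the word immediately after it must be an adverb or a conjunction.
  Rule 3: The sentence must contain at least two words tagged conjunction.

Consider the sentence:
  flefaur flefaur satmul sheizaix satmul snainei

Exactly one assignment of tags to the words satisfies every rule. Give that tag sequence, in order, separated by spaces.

conjunction conjunction adverb conjunction adverb adverb

Candidates per position — 1:flefaur {conjunction}; 2:flefaur {conjunction}; 3:satmul {determiner,adverb}; 4:sheizaix {conjunction}; 5:satmul {determiner,adverb}; 6:snainei {adverb}.
Position 3: tagging it determiner would leave rule 2 unsatisfiable, so it must be adverb.
Position 5: tagging it determiner would leave rule 1 unsatisfiable, so it must be adverb.
That leaves exactly one tagging: conjunction conjunction adverb conjunction adverb adverb.
Verifying each rule — rule 1 ok; rule 2 ok; rule 3 ok.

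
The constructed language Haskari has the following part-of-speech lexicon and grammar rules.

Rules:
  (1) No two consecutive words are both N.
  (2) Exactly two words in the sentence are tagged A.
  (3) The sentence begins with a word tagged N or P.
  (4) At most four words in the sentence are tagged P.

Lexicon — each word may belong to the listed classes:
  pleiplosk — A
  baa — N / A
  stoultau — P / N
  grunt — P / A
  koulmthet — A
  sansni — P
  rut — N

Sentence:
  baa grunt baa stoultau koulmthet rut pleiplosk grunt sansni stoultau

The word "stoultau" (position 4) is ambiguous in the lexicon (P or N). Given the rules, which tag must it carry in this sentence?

P

Candidates per position — 1:baa {N,A}; 2:grunt {P,A}; 3:baa {N,A}; 4:stoultau {P,N}; 5:koulmthet {A}; 6:rut {N}; 7:pleiplosk {A}; 8:grunt {P,A}; 9:sansni {P}; 10:stoultau {P,N}.
At position 1, choosing A makes rule 2 impossible to satisfy; hence N.
At position 2, choosing A makes rule 2 impossible to satisfy; hence P.
At position 3, choosing A makes rule 2 impossible to satisfy; hence N.
At position 4, choosing N makes rule 1 impossible to satisfy; hence P.
At position 8, choosing A makes rule 2 impossible to satisfy; hence P.
At position 10, choosing P makes rule 4 impossible to satisfy; hence N.
That leaves exactly one tagging: N P N P A N A P P N.
Rule-by-rule: rule 1 ok; rule 2 ok; rule 3 ok; rule 4 ok.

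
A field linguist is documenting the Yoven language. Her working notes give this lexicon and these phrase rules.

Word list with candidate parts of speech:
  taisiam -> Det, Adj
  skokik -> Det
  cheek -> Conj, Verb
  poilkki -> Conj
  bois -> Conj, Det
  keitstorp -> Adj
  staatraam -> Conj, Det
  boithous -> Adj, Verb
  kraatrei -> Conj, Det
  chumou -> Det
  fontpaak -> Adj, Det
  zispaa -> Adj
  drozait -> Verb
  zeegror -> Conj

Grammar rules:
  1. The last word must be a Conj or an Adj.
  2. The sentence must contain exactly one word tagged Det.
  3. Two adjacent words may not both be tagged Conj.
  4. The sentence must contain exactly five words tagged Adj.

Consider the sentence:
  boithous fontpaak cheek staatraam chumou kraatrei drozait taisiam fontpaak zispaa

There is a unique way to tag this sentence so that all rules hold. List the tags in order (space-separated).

Candidates per position — 1:boithous {Adj,Verb}; 2:fontpaak {Adj,Det}; 3:cheek {Conj,Verb}; 4:staatraam {Conj,Det}; 5:chumou {Det}; 6:kraatrei {Conj,Det}; 7:drozait {Verb}; 8:taisiam {Det,Adj}; 9:fontpaak {Adj,Det}; 10:zispaa {Adj}.
If word 1 were Verb, no tagging could satisfy rule 4; so word 1 is Adj.
If word 2 were Det, no tagging could satisfy rule 2; so word 2 is Adj.
If word 4 were Det, no tagging could satisfy rule 2; so word 4 is Conj.
If word 6 were Det, no tagging could satisfy rule 2; so word 6 is Conj.
If word 8 were Det, no tagging could satisfy rule 2; so word 8 is Adj.
If word 9 were Det, no tagging could satisfy rule 2; so word 9 is Adj.
If word 3 were Conj, no tagging could satisfy rule 3; so word 3 is Verb.
So the tagging must be: Adj Adj Verb Conj Det Conj Verb Adj Adj Adj.
Verifying each rule — rule 1 ✓; rule 2 ✓; rule 3 ✓; rule 4 ✓.

Adj Adj Verb Conj Det Conj Verb Adj Adj Adj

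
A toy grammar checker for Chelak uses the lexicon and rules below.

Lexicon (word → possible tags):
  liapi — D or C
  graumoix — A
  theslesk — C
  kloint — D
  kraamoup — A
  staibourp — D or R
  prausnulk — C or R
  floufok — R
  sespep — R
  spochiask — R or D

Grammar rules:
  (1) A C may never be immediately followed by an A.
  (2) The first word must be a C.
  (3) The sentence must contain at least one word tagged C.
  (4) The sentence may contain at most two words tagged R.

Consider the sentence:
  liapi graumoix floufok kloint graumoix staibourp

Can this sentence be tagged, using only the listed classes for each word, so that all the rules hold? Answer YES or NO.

Candidates per position — 1:liapi {D,C}; 2:graumoix {A}; 3:floufok {R}; 4:kloint {D}; 5:graumoix {A}; 6:staibourp {D,R}.
Every candidate sequence violates at least one rule; no consistent tagging exists.

NO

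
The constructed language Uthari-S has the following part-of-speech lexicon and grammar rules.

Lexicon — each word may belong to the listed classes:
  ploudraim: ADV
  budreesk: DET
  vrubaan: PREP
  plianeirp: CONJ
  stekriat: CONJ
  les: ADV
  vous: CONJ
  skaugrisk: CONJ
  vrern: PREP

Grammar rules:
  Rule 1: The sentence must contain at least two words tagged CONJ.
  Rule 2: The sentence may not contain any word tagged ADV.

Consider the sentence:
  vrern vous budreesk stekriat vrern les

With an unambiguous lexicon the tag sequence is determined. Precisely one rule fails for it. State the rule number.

Fixed tagging: PREP CONJ DET CONJ PREP ADV.
Rule check: R1 ok, R2 fails.
Only rule 2 fails.

2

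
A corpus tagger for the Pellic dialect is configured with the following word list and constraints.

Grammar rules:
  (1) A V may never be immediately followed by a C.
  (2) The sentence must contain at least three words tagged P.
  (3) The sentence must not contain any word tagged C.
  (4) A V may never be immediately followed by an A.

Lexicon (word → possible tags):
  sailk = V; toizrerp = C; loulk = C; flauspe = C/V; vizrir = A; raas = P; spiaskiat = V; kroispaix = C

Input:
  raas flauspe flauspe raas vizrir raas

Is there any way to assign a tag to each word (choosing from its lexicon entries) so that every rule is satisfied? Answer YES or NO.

YES

Candidates per position — 1:raas {P}; 2:flauspe {C,V}; 3:flauspe {C,V}; 4:raas {P}; 5:vizrir {A}; 6:raas {P}.
One satisfying assignment: P V V P A P.
Checking: rule 1 ✓; rule 2 ✓; rule 3 ✓; rule 4 ✓.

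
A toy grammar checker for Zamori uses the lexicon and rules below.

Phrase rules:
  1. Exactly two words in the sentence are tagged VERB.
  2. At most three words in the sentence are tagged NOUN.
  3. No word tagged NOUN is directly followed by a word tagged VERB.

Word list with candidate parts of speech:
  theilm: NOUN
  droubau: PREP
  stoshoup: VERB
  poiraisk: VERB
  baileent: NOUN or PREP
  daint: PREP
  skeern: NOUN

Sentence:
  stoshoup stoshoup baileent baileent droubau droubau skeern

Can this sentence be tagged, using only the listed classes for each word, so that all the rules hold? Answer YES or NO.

YES

Candidates per position — 1:stoshoup {VERB}; 2:stoshoup {VERB}; 3:baileent {NOUN,PREP}; 4:baileent {NOUN,PREP}; 5:droubau {PREP}; 6:droubau {PREP}; 7:skeern {NOUN}.
One satisfying assignment: VERB VERB NOUN PREP PREP PREP NOUN.
Verifying each rule — rule 1 ✓; rule 2 ✓; rule 3 ✓.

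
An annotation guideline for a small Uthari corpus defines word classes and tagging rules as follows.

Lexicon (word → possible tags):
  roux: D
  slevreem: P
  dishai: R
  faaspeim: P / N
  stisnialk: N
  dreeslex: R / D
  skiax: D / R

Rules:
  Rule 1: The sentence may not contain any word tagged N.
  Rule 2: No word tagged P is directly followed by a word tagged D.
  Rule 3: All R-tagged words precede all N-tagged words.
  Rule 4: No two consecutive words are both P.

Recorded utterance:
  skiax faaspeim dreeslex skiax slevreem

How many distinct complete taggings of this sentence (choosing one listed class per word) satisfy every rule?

Candidates per position — 1:skiax {D,R}; 2:faaspeim {P,N}; 3:dreeslex {R,D}; 4:skiax {D,R}; 5:slevreem {P}.
There are 16 candidate sequences in total.
The sequences that satisfy every rule: D P R D P; D P R R P; R P R D P; R P R R P.
Count = 4.

4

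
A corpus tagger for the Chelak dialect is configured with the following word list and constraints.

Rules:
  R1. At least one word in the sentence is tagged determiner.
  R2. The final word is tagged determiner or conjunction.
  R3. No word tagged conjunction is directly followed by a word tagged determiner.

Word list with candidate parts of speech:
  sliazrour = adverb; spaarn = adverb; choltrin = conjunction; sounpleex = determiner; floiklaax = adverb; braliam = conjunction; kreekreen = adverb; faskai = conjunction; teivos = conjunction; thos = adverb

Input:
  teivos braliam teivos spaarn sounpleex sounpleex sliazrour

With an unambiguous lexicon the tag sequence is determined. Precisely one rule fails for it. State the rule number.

2

Fixed tagging: conjunction conjunction conjunction adverb determiner determiner adverb.
Checking each rule: R1 ok, R2 fails, R3 ok.
Only rule 2 fails.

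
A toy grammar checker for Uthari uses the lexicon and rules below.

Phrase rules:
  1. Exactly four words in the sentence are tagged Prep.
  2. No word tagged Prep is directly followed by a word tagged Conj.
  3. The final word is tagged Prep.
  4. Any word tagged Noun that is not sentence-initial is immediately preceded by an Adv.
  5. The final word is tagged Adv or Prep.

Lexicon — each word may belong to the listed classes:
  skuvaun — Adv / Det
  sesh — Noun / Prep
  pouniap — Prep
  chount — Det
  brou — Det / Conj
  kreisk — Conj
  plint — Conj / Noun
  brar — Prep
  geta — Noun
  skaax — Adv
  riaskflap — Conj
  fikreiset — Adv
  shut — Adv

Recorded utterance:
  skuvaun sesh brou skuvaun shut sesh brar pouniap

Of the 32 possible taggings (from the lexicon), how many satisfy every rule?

4

Candidates per position — 1:skuvaun {Adv,Det}; 2:sesh {Noun,Prep}; 3:brou {Det,Conj}; 4:skuvaun {Adv,Det}; 5:shut {Adv}; 6:sesh {Noun,Prep}; 7:brar {Prep}; 8:pouniap {Prep}.
There are 32 candidate sequences in total.
The sequences that satisfy every rule: Adv Prep Det Adv Adv Prep Prep Prep; Adv Prep Det Det Adv Prep Prep Prep; Det Prep Det Adv Adv Prep Prep Prep; Det Prep Det Det Adv Prep Prep Prep.
Count = 4.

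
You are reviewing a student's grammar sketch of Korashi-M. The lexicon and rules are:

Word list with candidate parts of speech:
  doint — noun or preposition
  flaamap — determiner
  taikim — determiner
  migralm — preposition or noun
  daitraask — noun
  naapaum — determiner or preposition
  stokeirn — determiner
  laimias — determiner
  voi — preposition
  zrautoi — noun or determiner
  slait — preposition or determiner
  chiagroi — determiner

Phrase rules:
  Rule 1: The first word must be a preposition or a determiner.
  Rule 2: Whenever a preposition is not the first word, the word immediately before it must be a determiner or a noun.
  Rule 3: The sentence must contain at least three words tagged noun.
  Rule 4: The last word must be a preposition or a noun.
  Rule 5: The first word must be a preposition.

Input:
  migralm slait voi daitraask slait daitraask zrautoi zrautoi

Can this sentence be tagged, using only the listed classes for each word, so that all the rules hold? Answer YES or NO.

YES

Candidates per position — 1:migralm {preposition,noun}; 2:slait {preposition,determiner}; 3:voi {preposition}; 4:daitraask {noun}; 5:slait {preposition,determiner}; 6:daitraask {noun}; 7:zrautoi {noun,determiner}; 8:zrautoi {noun,determiner}.
One satisfying assignment: preposition determiner preposition noun determiner noun noun noun.
Rule-by-rule: rule 1 ✓; rule 2 ✓; rule 3 ✓; rule 4 ✓; rule 5 ✓.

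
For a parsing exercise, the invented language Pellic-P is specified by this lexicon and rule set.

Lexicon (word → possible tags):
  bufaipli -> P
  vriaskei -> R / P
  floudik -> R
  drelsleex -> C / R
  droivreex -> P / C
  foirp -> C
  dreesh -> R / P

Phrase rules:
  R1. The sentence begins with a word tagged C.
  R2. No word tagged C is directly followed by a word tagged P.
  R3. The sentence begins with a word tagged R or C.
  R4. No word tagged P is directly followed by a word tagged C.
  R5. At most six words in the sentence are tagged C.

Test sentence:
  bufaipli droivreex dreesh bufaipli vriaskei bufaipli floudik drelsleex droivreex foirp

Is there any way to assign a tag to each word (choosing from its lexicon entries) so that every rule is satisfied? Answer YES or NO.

NO

Candidates per position — 1:bufaipli {P}; 2:droivreex {P,C}; 3:dreesh {R,P}; 4:bufaipli {P}; 5:vriaskei {R,P}; 6:bufaipli {P}; 7:floudik {R}; 8:drelsleex {C,R}; 9:droivreex {P,C}; 10:foirp {C}.
Rule 1 cannot be satisfied by any choice of tags from the lexicon.
So there is no consistent tagging.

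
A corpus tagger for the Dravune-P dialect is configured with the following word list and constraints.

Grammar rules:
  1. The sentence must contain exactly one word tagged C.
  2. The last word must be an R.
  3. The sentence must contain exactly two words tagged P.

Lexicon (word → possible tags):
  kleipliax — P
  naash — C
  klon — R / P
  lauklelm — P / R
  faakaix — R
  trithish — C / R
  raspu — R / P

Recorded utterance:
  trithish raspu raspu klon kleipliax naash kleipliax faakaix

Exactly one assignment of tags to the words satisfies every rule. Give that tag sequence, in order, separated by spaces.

R R R R P C P R

Candidates per position — 1:trithish {C,R}; 2:raspu {R,P}; 3:raspu {R,P}; 4:klon {R,P}; 5:kleipliax {P}; 6:naash {C}; 7:kleipliax {P}; 8:faakaix {R}.
Position 1: tagging it C would leave rule 1 unsatisfiable, so it must be R.
Position 2: tagging it P would leave rule 3 unsatisfiable, so it must be R.
Position 3: tagging it P would leave rule 3 unsatisfiable, so it must be R.
Position 4: tagging it P would leave rule 3 unsatisfiable, so it must be R.
So the tagging must be: R R R R P C P R.
Check: rule 1 ok; rule 2 ok; rule 3 ok.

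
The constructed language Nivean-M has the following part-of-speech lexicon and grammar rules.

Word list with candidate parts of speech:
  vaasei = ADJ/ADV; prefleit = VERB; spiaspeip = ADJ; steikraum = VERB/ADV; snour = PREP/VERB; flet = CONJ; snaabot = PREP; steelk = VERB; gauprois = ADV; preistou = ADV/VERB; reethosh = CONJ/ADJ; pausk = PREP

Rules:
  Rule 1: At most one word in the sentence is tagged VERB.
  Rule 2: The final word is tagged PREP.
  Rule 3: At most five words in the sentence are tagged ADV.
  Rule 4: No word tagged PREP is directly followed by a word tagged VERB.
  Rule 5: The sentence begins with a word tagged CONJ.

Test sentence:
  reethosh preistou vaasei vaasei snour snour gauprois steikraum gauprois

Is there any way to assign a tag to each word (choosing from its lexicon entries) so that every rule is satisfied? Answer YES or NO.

NO

Candidates per position — 1:reethosh {CONJ,ADJ}; 2:preistou {ADV,VERB}; 3:vaasei {ADJ,ADV}; 4:vaasei {ADJ,ADV}; 5:snour {PREP,VERB}; 6:snour {PREP,VERB}; 7:gauprois {ADV}; 8:steikraum {VERB,ADV}; 9:gauprois {ADV}.
Rule 2 cannot be satisfied by any choice of tags from the lexicon.
So there is no consistent tagging.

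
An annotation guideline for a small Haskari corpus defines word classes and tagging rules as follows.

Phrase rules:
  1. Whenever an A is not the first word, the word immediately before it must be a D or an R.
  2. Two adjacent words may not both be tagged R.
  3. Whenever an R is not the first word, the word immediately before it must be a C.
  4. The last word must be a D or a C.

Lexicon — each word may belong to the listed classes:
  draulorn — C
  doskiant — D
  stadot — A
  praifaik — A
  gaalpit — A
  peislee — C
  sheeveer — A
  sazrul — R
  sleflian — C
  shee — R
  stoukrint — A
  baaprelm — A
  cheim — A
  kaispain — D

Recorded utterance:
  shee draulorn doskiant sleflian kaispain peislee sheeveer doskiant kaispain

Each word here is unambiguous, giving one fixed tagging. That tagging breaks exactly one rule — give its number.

Fixed tagging: R C D C D C A D D.
Applying the rules: R1 ✗, R2 ✓, R3 ✓, R4 ✓.
Only rule 1 fails.

1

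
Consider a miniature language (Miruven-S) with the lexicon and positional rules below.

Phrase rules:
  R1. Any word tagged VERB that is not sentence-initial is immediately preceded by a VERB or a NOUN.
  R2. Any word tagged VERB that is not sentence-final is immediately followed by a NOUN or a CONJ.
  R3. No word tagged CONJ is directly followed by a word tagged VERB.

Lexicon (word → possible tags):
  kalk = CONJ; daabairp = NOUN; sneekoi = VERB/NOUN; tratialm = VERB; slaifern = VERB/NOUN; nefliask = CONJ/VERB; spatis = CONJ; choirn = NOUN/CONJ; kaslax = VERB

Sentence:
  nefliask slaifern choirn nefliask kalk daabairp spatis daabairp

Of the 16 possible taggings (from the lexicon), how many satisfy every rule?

Candidates per position — 1:nefliask {CONJ,VERB}; 2:slaifern {VERB,NOUN}; 3:choirn {NOUN,CONJ}; 4:nefliask {CONJ,VERB}; 5:kalk {CONJ}; 6:daabairp {NOUN}; 7:spatis {CONJ}; 8:daabairp {NOUN}.
There are 16 candidate sequences in total.
Checking each against the rules leaves 6 sequences.
Count = 6.

6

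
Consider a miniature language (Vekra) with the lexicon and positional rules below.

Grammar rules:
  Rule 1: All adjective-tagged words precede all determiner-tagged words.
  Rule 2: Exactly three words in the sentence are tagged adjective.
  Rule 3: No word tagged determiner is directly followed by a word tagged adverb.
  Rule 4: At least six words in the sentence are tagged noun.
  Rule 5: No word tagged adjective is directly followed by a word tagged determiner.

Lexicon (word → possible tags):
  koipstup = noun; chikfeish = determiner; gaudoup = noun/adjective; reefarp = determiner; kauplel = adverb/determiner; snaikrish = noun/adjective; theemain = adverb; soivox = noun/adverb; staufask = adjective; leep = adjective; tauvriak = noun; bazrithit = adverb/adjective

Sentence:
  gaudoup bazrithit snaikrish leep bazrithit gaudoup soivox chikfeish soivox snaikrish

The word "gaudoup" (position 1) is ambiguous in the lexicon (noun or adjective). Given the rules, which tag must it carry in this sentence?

noun

Candidates per position — 1:gaudoup {noun,adjective}; 2:bazrithit {adverb,adjective}; 3:snaikrish {noun,adjective}; 4:leep {adjective}; 5:bazrithit {adverb,adjective}; 6:gaudoup {noun,adjective}; 7:soivox {noun,adverb}; 8:chikfeish {determiner}; 9:soivox {noun,adverb}; 10:snaikrish {noun,adjective}.
At position 1, choosing adjective makes rule 4 impossible to satisfy; hence noun.
At position 3, choosing adjective makes rule 4 impossible to satisfy; hence noun.
At position 6, choosing adjective makes rule 4 impossible to satisfy; hence noun.
At position 7, choosing adverb makes rule 4 impossible to satisfy; hence noun.
At position 9, choosing adverb makes rule 3 impossible to satisfy; hence noun.
At position 10, choosing adjective makes rule 1 impossible to satisfy; hence noun.
At position 2, choosing adverb makes rule 2 impossible to satisfy; hence adjective.
At position 5, choosing adverb makes rule 2 impossible to satisfy; hence adjective.
That leaves exactly one tagging: noun adjective noun adjective adjective noun noun determiner noun noun.
Verifying each rule — rule 1 ✓; rule 2 ✓; rule 3 ✓; rule 4 ✓; rule 5 ✓.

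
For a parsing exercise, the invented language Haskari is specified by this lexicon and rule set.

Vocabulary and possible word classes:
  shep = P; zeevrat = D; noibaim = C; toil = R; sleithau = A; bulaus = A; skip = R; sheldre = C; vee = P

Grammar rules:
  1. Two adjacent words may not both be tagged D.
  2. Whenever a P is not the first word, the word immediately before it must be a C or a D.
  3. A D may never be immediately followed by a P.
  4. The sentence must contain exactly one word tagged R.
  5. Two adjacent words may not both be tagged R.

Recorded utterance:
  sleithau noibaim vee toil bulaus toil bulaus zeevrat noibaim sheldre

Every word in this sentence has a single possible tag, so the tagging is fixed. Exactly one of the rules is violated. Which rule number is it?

4

Fixed tagging: A C P R A R A D C C.
Applying the rules: R1 holds, R2 holds, R3 holds, R4 violated, R5 holds.
Only rule 4 fails.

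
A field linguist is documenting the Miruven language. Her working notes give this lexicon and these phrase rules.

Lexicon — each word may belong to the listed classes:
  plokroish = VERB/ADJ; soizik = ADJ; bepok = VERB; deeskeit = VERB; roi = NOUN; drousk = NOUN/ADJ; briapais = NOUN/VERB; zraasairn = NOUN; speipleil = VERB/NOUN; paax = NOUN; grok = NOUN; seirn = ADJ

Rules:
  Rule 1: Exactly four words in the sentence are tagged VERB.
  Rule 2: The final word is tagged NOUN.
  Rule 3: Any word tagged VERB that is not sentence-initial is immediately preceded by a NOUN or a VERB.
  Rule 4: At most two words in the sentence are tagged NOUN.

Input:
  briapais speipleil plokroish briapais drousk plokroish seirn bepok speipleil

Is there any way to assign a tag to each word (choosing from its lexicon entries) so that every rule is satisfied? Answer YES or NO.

NO

Candidates per position — 1:briapais {NOUN,VERB}; 2:speipleil {VERB,NOUN}; 3:plokroish {VERB,ADJ}; 4:briapais {NOUN,VERB}; 5:drousk {NOUN,ADJ}; 6:plokroish {VERB,ADJ}; 7:seirn {ADJ}; 8:bepok {VERB}; 9:speipleil {VERB,NOUN}.
Rule 3 cannot be satisfied by any choice of tags from the lexicon.
So there is no consistent tagging.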